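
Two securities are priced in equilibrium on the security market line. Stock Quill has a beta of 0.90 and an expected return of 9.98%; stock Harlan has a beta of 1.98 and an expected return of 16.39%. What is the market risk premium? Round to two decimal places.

Both satisfy E(R) = R_f + β·MRP, so the slope of the SML is
MRP = (16.39% − 9.98%) / (1.98 − 0.90) = 6.41% / 1.08 = 5.9352%

5.94%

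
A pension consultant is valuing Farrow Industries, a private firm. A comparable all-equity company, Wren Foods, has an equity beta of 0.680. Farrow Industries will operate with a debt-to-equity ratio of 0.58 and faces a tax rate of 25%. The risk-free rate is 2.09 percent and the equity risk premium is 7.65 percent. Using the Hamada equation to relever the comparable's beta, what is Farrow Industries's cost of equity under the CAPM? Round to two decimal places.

β_L = β_U × [1 + (1 − t)(D/E)] = 0.680 × [1 + (1 − 0.25) × 0.58]
    = 0.680 × [1 + 0.75 × 0.58] = 0.680 × 1.4350 = 0.9758
E(R) = R_f + β_L × MRP = 2.09% + 0.9758 × 7.65% = 9.55%

9.55%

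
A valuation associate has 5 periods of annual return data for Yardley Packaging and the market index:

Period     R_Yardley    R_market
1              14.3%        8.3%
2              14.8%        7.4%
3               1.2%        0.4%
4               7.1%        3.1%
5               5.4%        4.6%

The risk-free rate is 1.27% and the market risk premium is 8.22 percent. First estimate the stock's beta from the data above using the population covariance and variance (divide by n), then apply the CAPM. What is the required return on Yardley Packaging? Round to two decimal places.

Mean R_i = (14.3 + 14.8 + 1.2 + 7.1 + 5.4) / 5 = 8.5600%
Mean R_m = (8.3 + 7.4 + 0.4 + 3.1 + 4.6) / 5 = 4.7600%
Σ(R_i − R̄_i)(R_m − R̄_m) = 71.8120  ⇒  Cov = 71.8120 / 5 = 14.3624
Σ(R_m − R̄_m)² = 41.2920  ⇒  Var(R_m) = 41.2920 / 5 = 8.2584
β = Cov / Var(R_m) = 14.3624 / 8.2584 = 1.7391
E(R) = R_f + β × MRP = 1.27% + 1.7391 × 8.22% = 15.57%

15.57%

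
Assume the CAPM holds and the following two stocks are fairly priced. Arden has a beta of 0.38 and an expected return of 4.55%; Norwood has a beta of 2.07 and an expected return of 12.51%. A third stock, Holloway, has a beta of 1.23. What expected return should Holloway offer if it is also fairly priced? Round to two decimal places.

MRP (SML slope) = (12.51% − 4.55%) / (2.07 − 0.38) = 7.96% / 1.69 = 4.7101%
R_f (intercept) = 4.55% − 0.38 × 4.7101% = 2.7602%
E(R_Holloway) = R_f + β × MRP = 2.7602% + 1.23 × 4.7101% = 8.55%

8.55%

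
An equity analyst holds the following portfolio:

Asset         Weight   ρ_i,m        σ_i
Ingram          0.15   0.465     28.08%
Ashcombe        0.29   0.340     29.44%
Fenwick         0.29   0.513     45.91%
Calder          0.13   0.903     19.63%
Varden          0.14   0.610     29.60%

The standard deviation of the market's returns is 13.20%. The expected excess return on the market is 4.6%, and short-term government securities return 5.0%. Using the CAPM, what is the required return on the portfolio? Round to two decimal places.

10.76%

β_Ingram = 0.465 × 28.08% / 13.20% = 0.9892
β_Ashcombe = 0.340 × 29.44% / 13.20% = 0.7583
β_Fenwick = 0.513 × 45.91% / 13.20% = 1.7842
β_Calder = 0.903 × 19.63% / 13.20% = 1.3429
β_Varden = 0.610 × 29.60% / 13.20% = 1.3679
β_P = Σ w_i β_i = 0.15×0.9892 + 0.29×0.7583 + 0.29×1.7842 + 0.13×1.3429 + 0.14×1.3679 = 1.2518
E(R_P) = R_f + β_P × MRP = 5.0% + 1.2518 × 4.6% = 10.76%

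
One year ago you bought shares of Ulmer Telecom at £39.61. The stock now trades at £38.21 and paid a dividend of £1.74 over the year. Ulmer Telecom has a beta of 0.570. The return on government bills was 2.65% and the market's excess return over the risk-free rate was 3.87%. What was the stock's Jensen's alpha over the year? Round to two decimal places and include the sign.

Realised HPR = (P1 + D1 − P0) / P0 = (38.21 + 1.74 − 39.61) / 39.61 = 0.34 / 39.61 = 0.8584%
CAPM required = R_f + β·MRP = 2.65% + 0.570 × 3.87% = 4.85590%
α = realised − required = 0.8584% − 4.85590% = -4.00%

-4.00%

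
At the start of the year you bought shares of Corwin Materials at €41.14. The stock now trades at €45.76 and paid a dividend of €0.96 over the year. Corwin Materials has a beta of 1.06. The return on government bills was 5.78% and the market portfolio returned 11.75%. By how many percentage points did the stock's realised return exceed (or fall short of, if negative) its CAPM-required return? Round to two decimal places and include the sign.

Realised HPR = (P1 + D1 − P0) / P0 = (45.76 + 0.96 − 41.14) / 41.14 = 5.58 / 41.14 = 13.5634%
MRP = 11.75% − 5.78% = 5.97%
CAPM required = R_f + β·MRP = 5.78% + 1.06 × 5.97% = 12.1082%
α = realised − required = 13.5634% − 12.1082% = +1.46%

+1.46%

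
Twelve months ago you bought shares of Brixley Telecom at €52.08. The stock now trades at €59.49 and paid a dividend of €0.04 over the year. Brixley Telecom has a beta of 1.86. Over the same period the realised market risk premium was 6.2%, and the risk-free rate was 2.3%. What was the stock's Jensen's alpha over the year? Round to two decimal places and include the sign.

Realised HPR = (P1 + D1 − P0) / P0 = (59.49 + 0.04 − 52.08) / 52.08 = 7.45 / 52.08 = 14.3049%
CAPM required = R_f + β·MRP = 2.3% + 1.86 × 6.2% = 13.8320%
α = realised − required = 14.3049% − 13.8320% = +0.47%

+0.47%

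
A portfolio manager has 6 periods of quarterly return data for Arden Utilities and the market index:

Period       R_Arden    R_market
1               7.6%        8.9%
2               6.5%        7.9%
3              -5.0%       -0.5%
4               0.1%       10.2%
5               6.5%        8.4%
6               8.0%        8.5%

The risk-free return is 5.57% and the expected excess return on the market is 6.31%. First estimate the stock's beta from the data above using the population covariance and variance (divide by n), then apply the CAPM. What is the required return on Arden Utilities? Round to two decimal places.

11.79%

Mean R_i = (7.6 + 6.5 − 5.0 + 0.1 + 6.5 + 8.0) / 6 = 3.9500%
Mean R_m = (8.9 + 7.9 − 0.5 + 10.2 + 8.4 + 8.5) / 6 = 7.2333%
Σ(R_i − R̄_i)(R_m − R̄_m) = 73.6800  ⇒  Cov = 73.6800 / 6 = 12.2800
Σ(R_m − R̄_m)² = 74.7933  ⇒  Var(R_m) = 74.7933 / 6 = 12.4656
β = Cov / Var(R_m) = 12.2800 / 12.4656 = 0.9851
E(R) = R_f + β × MRP = 5.57% + 0.9851 × 6.31% = 11.79%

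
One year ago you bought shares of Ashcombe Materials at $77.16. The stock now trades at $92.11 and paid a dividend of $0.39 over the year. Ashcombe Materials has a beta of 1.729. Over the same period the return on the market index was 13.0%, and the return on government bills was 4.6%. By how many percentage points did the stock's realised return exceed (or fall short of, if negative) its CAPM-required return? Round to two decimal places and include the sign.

Realised HPR = (P1 + D1 − P0) / P0 = (92.11 + 0.39 − 77.16) / 77.16 = 15.34 / 77.16 = 19.8808%
MRP = 13.0% − 4.6% = 8.40%
CAPM required = R_f + β·MRP = 4.6% + 1.729 × 8.4% = 19.1236%
α = realised − required = 19.8808% − 19.1236% = +0.76%

+0.76%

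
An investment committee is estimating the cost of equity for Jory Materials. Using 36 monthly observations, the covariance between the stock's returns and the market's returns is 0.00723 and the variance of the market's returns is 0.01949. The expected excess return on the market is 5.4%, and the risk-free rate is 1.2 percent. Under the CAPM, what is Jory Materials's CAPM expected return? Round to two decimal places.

β = Cov(R_i, R_m) / Var(R_m) = 0.00723 / 0.01949 = 0.3710
E(R) = R_f + β × MRP = 1.2% + 0.3710 × 5.4% = 3.20%

3.20%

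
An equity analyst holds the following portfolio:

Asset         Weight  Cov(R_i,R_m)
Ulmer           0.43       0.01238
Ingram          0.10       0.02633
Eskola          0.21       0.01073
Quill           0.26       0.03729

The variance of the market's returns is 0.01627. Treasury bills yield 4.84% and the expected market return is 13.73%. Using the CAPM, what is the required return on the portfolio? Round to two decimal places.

15.72%

β_Ulmer = 0.01238 / 0.01627 = 0.7609
β_Ingram = 0.02633 / 0.01627 = 1.6183
β_Eskola = 0.01073 / 0.01627 = 0.6595
β_Quill = 0.03729 / 0.01627 = 2.2919
β_P = Σ w_i β_i = 0.43×0.7609 + 0.10×1.6183 + 0.21×0.6595 + 0.26×2.2919 = 1.2234
MRP = 13.73% − 4.84% = 8.89%
E(R_P) = R_f + β_P × MRP = 4.84% + 1.2234 × 8.89% = 15.72%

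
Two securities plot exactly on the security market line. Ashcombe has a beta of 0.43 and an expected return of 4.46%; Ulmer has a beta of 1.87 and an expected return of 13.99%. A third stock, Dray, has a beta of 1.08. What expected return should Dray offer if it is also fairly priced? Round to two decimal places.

MRP (SML slope) = (13.99% − 4.46%) / (1.87 − 0.43) = 9.53% / 1.44 = 6.6181%
R_f (intercept) = 4.46% − 0.43 × 6.6181% = 1.6142%
E(R_Dray) = R_f + β × MRP = 1.6142% + 1.08 × 6.6181% = 8.76%

8.76%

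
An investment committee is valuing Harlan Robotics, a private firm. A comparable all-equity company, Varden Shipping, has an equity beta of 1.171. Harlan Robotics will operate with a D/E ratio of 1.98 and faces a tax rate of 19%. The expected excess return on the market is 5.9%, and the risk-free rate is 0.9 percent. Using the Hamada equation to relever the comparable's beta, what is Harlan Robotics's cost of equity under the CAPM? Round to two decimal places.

β_L = β_U × [1 + (1 − t)(D/E)] = 1.171 × [1 + (1 − 0.19) × 1.98]
    = 1.171 × [1 + 0.81 × 1.98] = 1.171 × 2.6038 = 3.0490
E(R) = R_f + β_L × MRP = 0.9% + 3.0490 × 5.9% = 18.89%

18.89%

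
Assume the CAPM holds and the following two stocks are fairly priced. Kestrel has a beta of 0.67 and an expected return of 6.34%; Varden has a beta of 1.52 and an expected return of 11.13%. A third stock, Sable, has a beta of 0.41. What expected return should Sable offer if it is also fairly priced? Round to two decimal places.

4.87%

MRP (SML slope) = (11.13% − 6.34%) / (1.52 − 0.67) = 4.79% / 0.85 = 5.6353%
R_f (intercept) = 6.34% − 0.67 × 5.6353% = 2.5643%
E(R_Sable) = R_f + β × MRP = 2.5643% + 0.41 × 5.6353% = 4.87%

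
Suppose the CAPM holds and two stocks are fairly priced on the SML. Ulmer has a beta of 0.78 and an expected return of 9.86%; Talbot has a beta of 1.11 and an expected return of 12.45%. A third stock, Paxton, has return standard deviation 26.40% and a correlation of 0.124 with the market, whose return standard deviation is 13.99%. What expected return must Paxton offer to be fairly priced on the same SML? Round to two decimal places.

5.57%

MRP = (12.45% − 9.86%) / (1.11 − 0.78) = 7.8485%
R_f = 9.86% − 0.78 × 7.8485% = 3.7382%
β_Paxton = ρ·σ_i/σ_m = 0.124 × 26.40 / 13.99 = 0.2340
E(R_Paxton) = R_f + β × MRP = 3.7382% + 0.2340 × 7.8485% = 5.57%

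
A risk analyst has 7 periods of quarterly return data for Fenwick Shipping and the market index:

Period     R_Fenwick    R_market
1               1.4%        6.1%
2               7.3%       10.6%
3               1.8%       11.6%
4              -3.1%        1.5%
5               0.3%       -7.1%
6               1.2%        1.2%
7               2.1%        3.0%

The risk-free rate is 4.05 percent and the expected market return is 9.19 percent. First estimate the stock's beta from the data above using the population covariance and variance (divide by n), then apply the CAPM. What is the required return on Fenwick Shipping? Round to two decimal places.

5.43%

Mean R_i = (1.4 + 7.3 + 1.8 − 3.1 + 0.3 + 1.2 + 2.1) / 7 = 1.5714%
Mean R_m = (6.1 + 10.6 + 11.6 + 1.5 − 7.1 + 1.2 + 3.0) / 7 = 3.8429%
Σ(R_i − R̄_i)(R_m − R̄_m) = 65.4886  ⇒  Cov = 65.4886 / 7 = 9.3555
Σ(R_m − R̄_m)² = 243.8571  ⇒  Var(R_m) = 243.8571 / 7 = 34.8367
β = Cov / Var(R_m) = 9.3555 / 34.8367 = 0.2686
MRP = 9.19% − 4.05% = 5.14%
E(R) = R_f + β × MRP = 4.05% + 0.2686 × 5.14% = 5.43%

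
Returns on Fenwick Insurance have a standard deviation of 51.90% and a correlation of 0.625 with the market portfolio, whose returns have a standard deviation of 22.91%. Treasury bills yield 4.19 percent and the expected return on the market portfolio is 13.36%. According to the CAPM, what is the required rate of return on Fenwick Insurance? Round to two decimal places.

β = ρ × σ_i / σ_m = 0.625 × 51.90% / 22.91% = 1.4159
MRP = 13.36% − 4.19% = 9.17%
E(R) = 4.19% + 1.4159 × 9.17% = 17.17%

17.17%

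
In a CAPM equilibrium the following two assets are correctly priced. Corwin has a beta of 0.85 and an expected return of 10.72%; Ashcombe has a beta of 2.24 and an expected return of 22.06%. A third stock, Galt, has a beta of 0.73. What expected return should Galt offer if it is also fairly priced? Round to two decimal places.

MRP (SML slope) = (22.06% − 10.72%) / (2.24 − 0.85) = 11.34% / 1.39 = 8.1583%
R_f (intercept) = 10.72% − 0.85 × 8.1583% = 3.7854%
E(R_Galt) = R_f + β × MRP = 3.7854% + 0.73 × 8.1583% = 9.74%

9.74%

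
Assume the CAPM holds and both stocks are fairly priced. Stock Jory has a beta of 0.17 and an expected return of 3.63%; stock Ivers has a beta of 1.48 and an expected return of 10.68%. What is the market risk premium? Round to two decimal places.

5.38%

Both satisfy E(R) = R_f + β·MRP, so the slope of the SML is
MRP = (10.68% − 3.63%) / (1.48 − 0.17) = 7.05% / 1.31 = 5.3817%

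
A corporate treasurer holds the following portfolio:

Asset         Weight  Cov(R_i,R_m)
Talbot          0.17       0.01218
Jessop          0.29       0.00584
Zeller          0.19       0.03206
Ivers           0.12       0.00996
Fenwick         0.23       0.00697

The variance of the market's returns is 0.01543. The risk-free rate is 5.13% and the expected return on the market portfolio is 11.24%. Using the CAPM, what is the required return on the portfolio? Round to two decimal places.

β_Talbot = 0.01218 / 0.01543 = 0.7894
β_Jessop = 0.00584 / 0.01543 = 0.3785
β_Zeller = 0.03206 / 0.01543 = 2.0778
β_Ivers = 0.00996 / 0.01543 = 0.6455
β_Fenwick = 0.00697 / 0.01543 = 0.4517
β_P = Σ w_i β_i = 0.17×0.7894 + 0.29×0.3785 + 0.19×2.0778 + 0.12×0.6455 + 0.23×0.4517 = 0.8201
MRP = 11.24% − 5.13% = 6.11%
E(R_P) = R_f + β_P × MRP = 5.13% + 0.8201 × 6.11% = 10.14%

10.14%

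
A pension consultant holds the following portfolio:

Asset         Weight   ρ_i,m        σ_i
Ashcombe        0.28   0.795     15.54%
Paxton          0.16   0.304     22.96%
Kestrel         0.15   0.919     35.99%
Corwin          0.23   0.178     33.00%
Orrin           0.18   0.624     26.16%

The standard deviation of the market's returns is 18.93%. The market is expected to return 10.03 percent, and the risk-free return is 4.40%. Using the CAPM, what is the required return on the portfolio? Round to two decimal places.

β_Ashcombe = 0.795 × 15.54% / 18.93% = 0.6526
β_Paxton = 0.304 × 22.96% / 18.93% = 0.3687
β_Kestrel = 0.919 × 35.99% / 18.93% = 1.7472
β_Corwin = 0.178 × 33.00% / 18.93% = 0.3103
β_Orrin = 0.624 × 26.16% / 18.93% = 0.8623
β_P = Σ w_i β_i = 0.28×0.6526 + 0.16×0.3687 + 0.15×1.7472 + 0.23×0.3103 + 0.18×0.8623 = 0.7304
MRP = 10.03% − 4.40% = 5.63%
E(R_P) = R_f + β_P × MRP = 4.40% + 0.7304 × 5.63% = 8.51%

8.51%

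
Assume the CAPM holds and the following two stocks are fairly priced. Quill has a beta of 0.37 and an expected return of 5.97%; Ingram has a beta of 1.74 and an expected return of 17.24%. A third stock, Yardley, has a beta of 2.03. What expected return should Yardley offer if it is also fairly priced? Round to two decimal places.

MRP (SML slope) = (17.24% − 5.97%) / (1.74 − 0.37) = 11.27% / 1.37 = 8.2263%
R_f (intercept) = 5.97% − 0.37 × 8.2263% = 2.9263%
E(R_Yardley) = R_f + β × MRP = 2.9263% + 2.03 × 8.2263% = 19.63%

19.63%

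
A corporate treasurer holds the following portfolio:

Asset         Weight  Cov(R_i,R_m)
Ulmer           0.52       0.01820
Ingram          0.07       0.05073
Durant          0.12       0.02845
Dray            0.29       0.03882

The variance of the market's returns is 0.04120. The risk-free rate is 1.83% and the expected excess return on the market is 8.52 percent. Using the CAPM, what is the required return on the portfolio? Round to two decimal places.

7.56%

β_Ulmer = 0.01820 / 0.04120 = 0.4417
β_Ingram = 0.05073 / 0.04120 = 1.2313
β_Durant = 0.02845 / 0.04120 = 0.6905
β_Dray = 0.03882 / 0.04120 = 0.9422
β_P = Σ w_i β_i = 0.52×0.4417 + 0.07×1.2313 + 0.12×0.6905 + 0.29×0.9422 = 0.6720
E(R_P) = R_f + β_P × MRP = 1.83% + 0.6720 × 8.52% = 7.56%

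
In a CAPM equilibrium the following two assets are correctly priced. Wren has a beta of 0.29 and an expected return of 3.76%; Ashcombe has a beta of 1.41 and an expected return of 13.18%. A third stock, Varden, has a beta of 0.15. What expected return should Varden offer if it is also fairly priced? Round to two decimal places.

MRP (SML slope) = (13.18% − 3.76%) / (1.41 − 0.29) = 9.42% / 1.12 = 8.4107%
R_f (intercept) = 3.76% − 0.29 × 8.4107% = 1.3209%
E(R_Varden) = R_f + β × MRP = 1.3209% + 0.15 × 8.4107% = 2.58%

2.58%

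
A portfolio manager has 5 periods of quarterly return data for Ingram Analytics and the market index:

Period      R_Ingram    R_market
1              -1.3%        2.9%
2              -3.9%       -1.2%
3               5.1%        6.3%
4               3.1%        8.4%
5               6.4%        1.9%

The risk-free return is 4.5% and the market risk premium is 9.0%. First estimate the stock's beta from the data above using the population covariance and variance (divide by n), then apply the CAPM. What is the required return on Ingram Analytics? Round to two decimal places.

10.34%

Mean R_i = (-1.3 − 3.9 + 5.1 + 3.1 + 6.4) / 5 = 1.8800%
Mean R_m = (2.9 − 1.2 + 6.3 + 8.4 + 1.9) / 5 = 3.6600%
Σ(R_i − R̄_i)(R_m − R̄_m) = 36.8360  ⇒  Cov = 36.8360 / 5 = 7.3672
Σ(R_m − R̄_m)² = 56.7320  ⇒  Var(R_m) = 56.7320 / 5 = 11.3464
β = Cov / Var(R_m) = 7.3672 / 11.3464 = 0.6493
E(R) = R_f + β × MRP = 4.5% + 0.6493 × 9.0% = 10.34%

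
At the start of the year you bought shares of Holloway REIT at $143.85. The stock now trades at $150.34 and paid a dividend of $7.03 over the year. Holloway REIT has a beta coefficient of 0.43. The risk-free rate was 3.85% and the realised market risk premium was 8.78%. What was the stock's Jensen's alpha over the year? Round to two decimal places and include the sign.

+1.77%

Realised HPR = (P1 + D1 − P0) / P0 = (150.34 + 7.03 − 143.85) / 143.85 = 13.52 / 143.85 = 9.3987%
CAPM required = R_f + β·MRP = 3.85% + 0.43 × 8.78% = 7.6254%
α = realised − required = 9.3987% − 7.6254% = +1.77%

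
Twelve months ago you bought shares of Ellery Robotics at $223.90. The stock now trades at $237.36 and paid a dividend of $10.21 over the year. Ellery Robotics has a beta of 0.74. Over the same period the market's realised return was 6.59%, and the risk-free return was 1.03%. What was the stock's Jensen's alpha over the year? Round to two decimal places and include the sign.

+5.43%

Realised HPR = (P1 + D1 − P0) / P0 = (237.36 + 10.21 − 223.90) / 223.90 = 23.67 / 223.90 = 10.5717%
MRP = 6.59% − 1.03% = 5.56%
CAPM required = R_f + β·MRP = 1.03% + 0.74 × 5.56% = 5.1444%
α = realised − required = 10.5717% − 5.1444% = +5.43%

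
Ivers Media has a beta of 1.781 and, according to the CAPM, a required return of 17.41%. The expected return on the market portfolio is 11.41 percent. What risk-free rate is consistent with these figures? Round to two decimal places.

E(R) = R_f + β(E(R_m) − R_f) = R_f(1 − β) + β·E(R_m)
17.41% = R_f × (1 − 1.781) + 1.781 × 11.41%
17.41% = R_f × -0.781 + 20.32121%
R_f = (17.41% − 20.32121%) / -0.781 = 3.73%

3.73%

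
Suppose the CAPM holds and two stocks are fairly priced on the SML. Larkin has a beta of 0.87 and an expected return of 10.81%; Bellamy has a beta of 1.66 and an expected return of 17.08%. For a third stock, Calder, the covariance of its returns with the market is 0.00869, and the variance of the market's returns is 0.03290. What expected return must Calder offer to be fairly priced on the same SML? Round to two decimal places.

MRP = (17.08% − 10.81%) / (1.66 − 0.87) = 7.9367%
R_f = 10.81% − 0.87 × 7.9367% = 3.9051%
β_Calder = Cov / Var(R_m) = 0.00869 / 0.03290 = 0.2641
E(R_Calder) = R_f + β × MRP = 3.9051% + 0.2641 × 7.9367% = 6.00%

6.00%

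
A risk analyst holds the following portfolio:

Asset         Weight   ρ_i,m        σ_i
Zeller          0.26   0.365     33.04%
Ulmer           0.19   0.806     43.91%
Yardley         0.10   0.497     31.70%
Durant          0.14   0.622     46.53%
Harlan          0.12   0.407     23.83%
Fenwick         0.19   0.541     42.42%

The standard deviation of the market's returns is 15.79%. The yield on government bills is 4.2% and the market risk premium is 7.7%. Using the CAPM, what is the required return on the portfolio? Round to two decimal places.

β_Zeller = 0.365 × 33.04% / 15.79% = 0.7637
β_Ulmer = 0.806 × 43.91% / 15.79% = 2.2414
β_Yardley = 0.497 × 31.70% / 15.79% = 0.9978
β_Durant = 0.622 × 46.53% / 15.79% = 1.8329
β_Harlan = 0.407 × 23.83% / 15.79% = 0.6142
β_Fenwick = 0.541 × 42.42% / 15.79% = 1.4534
β_P = Σ w_i β_i = 0.26×0.7637 + 0.19×2.2414 + 0.10×0.9978 + 0.14×1.8329 + 0.12×0.6142 + 0.19×1.4534 = 1.3307
E(R_P) = R_f + β_P × MRP = 4.2% + 1.3307 × 7.7% = 14.45%

14.45%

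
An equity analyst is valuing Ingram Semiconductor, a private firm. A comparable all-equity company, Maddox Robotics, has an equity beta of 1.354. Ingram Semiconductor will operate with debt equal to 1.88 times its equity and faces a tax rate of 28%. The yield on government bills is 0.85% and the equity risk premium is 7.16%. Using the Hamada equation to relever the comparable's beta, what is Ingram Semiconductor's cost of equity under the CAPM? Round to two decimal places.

23.67%

β_L = β_U × [1 + (1 − t)(D/E)] = 1.354 × [1 + (1 − 0.28) × 1.88]
    = 1.354 × [1 + 0.72 × 1.88] = 1.354 × 2.3536 = 3.1868
E(R) = R_f + β_L × MRP = 0.85% + 3.1868 × 7.16% = 23.67%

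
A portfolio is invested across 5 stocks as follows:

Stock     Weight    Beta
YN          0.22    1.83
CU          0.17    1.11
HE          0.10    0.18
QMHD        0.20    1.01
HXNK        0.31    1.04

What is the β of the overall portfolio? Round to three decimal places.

β_P = Σ w_i β_i = 0.22×1.83 + 0.17×1.11 + 0.10×0.18 + 0.20×1.01 + 0.31×1.04 = 1.1337

1.134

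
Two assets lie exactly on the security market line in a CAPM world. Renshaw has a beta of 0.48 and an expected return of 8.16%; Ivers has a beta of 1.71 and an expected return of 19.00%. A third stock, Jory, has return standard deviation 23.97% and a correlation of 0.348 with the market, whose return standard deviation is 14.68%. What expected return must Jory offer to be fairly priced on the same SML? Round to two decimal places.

MRP = (19.00% − 8.16%) / (1.71 − 0.48) = 8.8130%
R_f = 8.16% − 0.48 × 8.8130% = 3.9298%
β_Jory = ρ·σ_i/σ_m = 0.348 × 23.97 / 14.68 = 0.5682
E(R_Jory) = R_f + β × MRP = 3.9298% + 0.5682 × 8.8130% = 8.94%

8.94%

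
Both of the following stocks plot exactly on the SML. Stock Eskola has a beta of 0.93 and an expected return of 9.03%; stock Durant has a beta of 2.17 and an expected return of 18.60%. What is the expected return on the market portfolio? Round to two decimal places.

Both satisfy E(R) = R_f + β·MRP, so the slope of the SML is
MRP = (18.60% − 9.03%) / (2.17 − 0.93) = 9.57% / 1.24 = 7.7177%
R_f = E(R_Eskola) − β_Eskola·MRP = 9.03% − 0.93 × 7.7177% = 1.8525%
E(R_m) = R_f + MRP = 1.8525% + 7.7177% = 9.57%

9.57%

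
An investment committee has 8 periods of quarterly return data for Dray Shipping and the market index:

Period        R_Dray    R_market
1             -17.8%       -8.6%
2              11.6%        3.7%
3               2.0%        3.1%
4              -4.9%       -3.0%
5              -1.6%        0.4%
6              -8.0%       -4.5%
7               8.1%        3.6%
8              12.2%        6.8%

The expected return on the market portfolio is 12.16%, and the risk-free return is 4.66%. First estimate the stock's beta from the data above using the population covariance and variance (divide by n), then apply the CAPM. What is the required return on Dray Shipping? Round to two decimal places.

19.37%

Mean R_i = (-17.8 + 11.6 + 2.0 − 4.9 − 1.6 − 8.0 + 8.1 + 12.2) / 8 = 0.2000%
Mean R_m = (-8.6 + 3.7 + 3.1 − 3.0 + 0.4 − 4.5 + 3.6 + 6.8) / 8 = 0.1875%
Σ(R_i − R̄_i)(R_m − R̄_m) = 364.0800  ⇒  Cov = 364.0800 / 8 = 45.5100
Σ(R_m − R̄_m)² = 185.5888  ⇒  Var(R_m) = 185.5888 / 8 = 23.1986
β = Cov / Var(R_m) = 45.5100 / 23.1986 = 1.9618
MRP = 12.16% − 4.66% = 7.50%
E(R) = R_f + β × MRP = 4.66% + 1.9618 × 7.50% = 19.37%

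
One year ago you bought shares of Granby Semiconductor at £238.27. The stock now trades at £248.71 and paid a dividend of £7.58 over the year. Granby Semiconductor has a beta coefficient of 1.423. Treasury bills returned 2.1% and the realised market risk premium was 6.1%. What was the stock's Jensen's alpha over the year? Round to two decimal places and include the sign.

Realised HPR = (P1 + D1 − P0) / P0 = (248.71 + 7.58 − 238.27) / 238.27 = 18.02 / 238.27 = 7.5628%
CAPM required = R_f + β·MRP = 2.1% + 1.423 × 6.1% = 10.7803%
α = realised − required = 7.5628% − 10.7803% = -3.22%

-3.22%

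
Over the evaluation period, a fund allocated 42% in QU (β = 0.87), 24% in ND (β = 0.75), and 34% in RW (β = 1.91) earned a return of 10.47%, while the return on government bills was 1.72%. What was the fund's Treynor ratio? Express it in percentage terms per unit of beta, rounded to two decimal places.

β_P = 0.42×0.87 + 0.24×0.75 + 0.34×1.91 = 1.1948
Treynor = (R_P − R_f) / β_P = (10.47% − 1.72%) / 1.1948 = 8.75% / 1.1948 = 7.32%

7.32%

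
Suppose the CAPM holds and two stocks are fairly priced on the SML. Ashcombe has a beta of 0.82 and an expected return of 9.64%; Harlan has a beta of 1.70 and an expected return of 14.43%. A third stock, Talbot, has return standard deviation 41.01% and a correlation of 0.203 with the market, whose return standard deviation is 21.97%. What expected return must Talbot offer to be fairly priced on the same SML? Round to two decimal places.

MRP = (14.43% − 9.64%) / (1.70 − 0.82) = 5.4432%
R_f = 9.64% − 0.82 × 5.4432% = 5.1766%
β_Talbot = ρ·σ_i/σ_m = 0.203 × 41.01 / 21.97 = 0.3789
E(R_Talbot) = R_f + β × MRP = 5.1766% + 0.3789 × 5.4432% = 7.24%

7.24%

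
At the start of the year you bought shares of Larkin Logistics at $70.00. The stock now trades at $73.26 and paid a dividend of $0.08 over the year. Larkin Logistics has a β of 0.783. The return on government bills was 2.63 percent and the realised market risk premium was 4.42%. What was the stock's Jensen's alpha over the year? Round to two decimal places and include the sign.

-1.32%

Realised HPR = (P1 + D1 − P0) / P0 = (73.26 + 0.08 − 70.00) / 70.00 = 3.34 / 70.00 = 4.7714%
CAPM required = R_f + β·MRP = 2.63% + 0.783 × 4.42% = 6.09086%
α = realised − required = 4.7714% − 6.09086% = -1.32%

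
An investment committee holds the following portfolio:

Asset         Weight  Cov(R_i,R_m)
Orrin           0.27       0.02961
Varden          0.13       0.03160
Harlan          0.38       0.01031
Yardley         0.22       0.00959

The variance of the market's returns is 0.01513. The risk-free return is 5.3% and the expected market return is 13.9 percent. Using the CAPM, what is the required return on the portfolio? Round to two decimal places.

β_Orrin = 0.02961 / 0.01513 = 1.9570
β_Varden = 0.03160 / 0.01513 = 2.0886
β_Harlan = 0.01031 / 0.01513 = 0.6814
β_Yardley = 0.00959 / 0.01513 = 0.6338
β_P = Σ w_i β_i = 0.27×1.9570 + 0.13×2.0886 + 0.38×0.6814 + 0.22×0.6338 = 1.1983
MRP = 13.9% − 5.3% = 8.60%
E(R_P) = R_f + β_P × MRP = 5.3% + 1.1983 × 8.6% = 15.61%

15.61%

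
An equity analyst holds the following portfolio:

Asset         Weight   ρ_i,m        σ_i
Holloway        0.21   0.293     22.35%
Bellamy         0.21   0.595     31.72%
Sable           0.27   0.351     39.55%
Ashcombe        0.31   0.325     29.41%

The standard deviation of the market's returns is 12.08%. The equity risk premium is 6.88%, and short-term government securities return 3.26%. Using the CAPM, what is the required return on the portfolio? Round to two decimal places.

β_Holloway = 0.293 × 22.35% / 12.08% = 0.5421
β_Bellamy = 0.595 × 31.72% / 12.08% = 1.5624
β_Sable = 0.351 × 39.55% / 12.08% = 1.1492
β_Ashcombe = 0.325 × 29.41% / 12.08% = 0.7912
β_P = Σ w_i β_i = 0.21×0.5421 + 0.21×1.5624 + 0.27×1.1492 + 0.31×0.7912 = 0.9975
E(R_P) = R_f + β_P × MRP = 3.26% + 0.9975 × 6.88% = 10.12%

10.12%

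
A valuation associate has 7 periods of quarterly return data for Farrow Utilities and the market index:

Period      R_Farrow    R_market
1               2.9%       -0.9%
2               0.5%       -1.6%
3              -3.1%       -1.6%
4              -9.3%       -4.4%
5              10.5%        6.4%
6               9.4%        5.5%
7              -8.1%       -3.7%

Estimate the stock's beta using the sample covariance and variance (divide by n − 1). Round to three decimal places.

Mean R_i = (2.9 + 0.5 − 3.1 − 9.3 + 10.5 + 9.4 − 8.1) / 7 = 0.4000%
Mean R_m = (-0.9 − 1.6 − 1.6 − 4.4 + 6.4 + 5.5 − 3.7) / 7 = -0.0429%
Σ(R_i − R̄_i)(R_m − R̄_m) = 191.4600  ⇒  Cov = 191.4600 / 6 = 31.9100
Σ(R_m − R̄_m)² = 110.1771  ⇒  Var(R_m) = 110.1771 / 6 = 18.3629
β = Cov / Var(R_m) = 31.9100 / 18.3629 = 1.7377

1.738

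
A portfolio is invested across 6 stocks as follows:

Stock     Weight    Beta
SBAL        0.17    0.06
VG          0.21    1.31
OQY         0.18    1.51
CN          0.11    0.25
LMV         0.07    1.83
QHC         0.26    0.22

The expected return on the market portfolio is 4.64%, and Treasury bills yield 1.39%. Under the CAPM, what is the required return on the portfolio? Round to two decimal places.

β_P = Σ w_i β_i = 0.17×0.06 + 0.21×1.31 + 0.18×1.51 + 0.11×0.25 + 0.07×1.83 + 0.26×0.22 = 0.7699
MRP = 4.64% − 1.39% = 3.25%
E(R_P) = R_f + β_P × MRP = 1.39% + 0.7699 × 3.25% = 3.89%

3.89%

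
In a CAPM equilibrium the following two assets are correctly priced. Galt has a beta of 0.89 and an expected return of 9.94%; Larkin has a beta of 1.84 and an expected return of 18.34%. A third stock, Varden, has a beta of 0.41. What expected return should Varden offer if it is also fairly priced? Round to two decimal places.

MRP (SML slope) = (18.34% − 9.94%) / (1.84 − 0.89) = 8.40% / 0.95 = 8.8421%
R_f (intercept) = 9.94% − 0.89 × 8.8421% = 2.0705%
E(R_Varden) = R_f + β × MRP = 2.0705% + 0.41 × 8.8421% = 5.70%

5.70%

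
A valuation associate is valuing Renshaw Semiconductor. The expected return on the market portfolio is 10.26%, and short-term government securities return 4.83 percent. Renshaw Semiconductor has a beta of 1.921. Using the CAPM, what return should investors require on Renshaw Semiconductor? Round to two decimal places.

Market risk premium = E(R_m) − R_f = 10.26% − 4.83% = 5.43%
E(R) = R_f + β × MRP = 4.83% + 1.921 × 5.43% = 15.26%

15.26%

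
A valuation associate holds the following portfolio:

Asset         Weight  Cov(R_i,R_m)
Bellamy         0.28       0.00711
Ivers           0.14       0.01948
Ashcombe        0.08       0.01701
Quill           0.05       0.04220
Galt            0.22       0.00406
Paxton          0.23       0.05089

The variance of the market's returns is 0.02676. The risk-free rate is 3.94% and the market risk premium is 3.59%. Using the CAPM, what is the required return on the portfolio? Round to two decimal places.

β_Bellamy = 0.00711 / 0.02676 = 0.2657
β_Ivers = 0.01948 / 0.02676 = 0.7280
β_Ashcombe = 0.01701 / 0.02676 = 0.6357
β_Quill = 0.04220 / 0.02676 = 1.5770
β_Galt = 0.00406 / 0.02676 = 0.1517
β_Paxton = 0.05089 / 0.02676 = 1.9017
β_P = Σ w_i β_i = 0.28×0.2657 + 0.14×0.7280 + 0.08×0.6357 + 0.05×1.5770 + 0.22×0.1517 + 0.23×1.9017 = 0.7768
E(R_P) = R_f + β_P × MRP = 3.94% + 0.7768 × 3.59% = 6.73%

6.73%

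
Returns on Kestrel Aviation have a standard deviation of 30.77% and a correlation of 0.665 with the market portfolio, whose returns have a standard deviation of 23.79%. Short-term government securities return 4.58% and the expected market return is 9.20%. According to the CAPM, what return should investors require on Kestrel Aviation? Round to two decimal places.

8.55%

β = ρ × σ_i / σ_m = 0.665 × 30.77% / 23.79% = 0.8601
MRP = 9.20% − 4.58% = 4.62%
E(R) = 4.58% + 0.8601 × 4.62% = 8.55%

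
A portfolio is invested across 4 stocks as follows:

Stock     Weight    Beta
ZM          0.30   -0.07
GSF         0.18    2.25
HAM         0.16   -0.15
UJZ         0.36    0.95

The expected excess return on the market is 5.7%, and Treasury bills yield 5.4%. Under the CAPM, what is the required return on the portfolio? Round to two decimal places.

9.40%

β_P = Σ w_i β_i = 0.30×-0.07 + 0.18×2.25 + 0.16×-0.15 + 0.36×0.95 = 0.7020
E(R_P) = R_f + β_P × MRP = 5.4% + 0.7020 × 5.7% = 9.40%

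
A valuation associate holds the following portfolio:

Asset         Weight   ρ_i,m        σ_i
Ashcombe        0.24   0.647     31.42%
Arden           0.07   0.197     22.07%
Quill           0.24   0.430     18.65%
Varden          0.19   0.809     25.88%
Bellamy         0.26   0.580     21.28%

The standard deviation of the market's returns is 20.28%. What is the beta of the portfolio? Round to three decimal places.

0.705

β_Ashcombe = 0.647 × 31.42% / 20.28% = 1.0024
β_Arden = 0.197 × 22.07% / 20.28% = 0.2144
β_Quill = 0.430 × 18.65% / 20.28% = 0.3954
β_Varden = 0.809 × 25.88% / 20.28% = 1.0324
β_Bellamy = 0.580 × 21.28% / 20.28% = 0.6086
β_P = Σ w_i β_i = 0.24×1.0024 + 0.07×0.2144 + 0.24×0.3954 + 0.19×1.0324 + 0.26×0.6086 = 0.7049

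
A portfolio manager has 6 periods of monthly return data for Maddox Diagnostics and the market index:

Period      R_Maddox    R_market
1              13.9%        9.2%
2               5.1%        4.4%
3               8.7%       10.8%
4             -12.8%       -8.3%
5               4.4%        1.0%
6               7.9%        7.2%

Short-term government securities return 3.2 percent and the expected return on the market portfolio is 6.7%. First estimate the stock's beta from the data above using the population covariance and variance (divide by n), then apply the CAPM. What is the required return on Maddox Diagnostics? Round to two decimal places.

7.53%

Mean R_i = (13.9 + 5.1 + 8.7 − 12.8 + 4.4 + 7.9) / 6 = 4.5333%
Mean R_m = (9.2 + 4.4 + 10.8 − 8.3 + 1.0 + 7.2) / 6 = 4.0500%
Σ(R_i − R̄_i)(R_m − R̄_m) = 301.6400  ⇒  Cov = 301.6400 / 6 = 50.2733
Σ(R_m − R̄_m)² = 243.9550  ⇒  Var(R_m) = 243.9550 / 6 = 40.6592
β = Cov / Var(R_m) = 50.2733 / 40.6592 = 1.2365
MRP = 6.7% − 3.2% = 3.50%
E(R) = R_f + β × MRP = 3.2% + 1.2365 × 3.5% = 7.53%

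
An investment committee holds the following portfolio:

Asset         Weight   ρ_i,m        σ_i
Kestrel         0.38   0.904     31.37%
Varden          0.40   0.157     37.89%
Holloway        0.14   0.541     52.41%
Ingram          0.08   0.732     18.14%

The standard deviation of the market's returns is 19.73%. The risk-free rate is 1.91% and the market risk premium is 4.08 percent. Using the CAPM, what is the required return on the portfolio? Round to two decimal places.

β_Kestrel = 0.904 × 31.37% / 19.73% = 1.4373
β_Varden = 0.157 × 37.89% / 19.73% = 0.3015
β_Holloway = 0.541 × 52.41% / 19.73% = 1.4371
β_Ingram = 0.732 × 18.14% / 19.73% = 0.6730
β_P = Σ w_i β_i = 0.38×1.4373 + 0.40×0.3015 + 0.14×1.4371 + 0.08×0.6730 = 0.9218
E(R_P) = R_f + β_P × MRP = 1.91% + 0.9218 × 4.08% = 5.67%

5.67%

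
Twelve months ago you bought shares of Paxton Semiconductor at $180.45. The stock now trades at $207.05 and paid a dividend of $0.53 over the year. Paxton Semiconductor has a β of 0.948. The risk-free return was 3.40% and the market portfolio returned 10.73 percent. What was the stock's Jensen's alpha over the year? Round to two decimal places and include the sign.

+4.69%

Realised HPR = (P1 + D1 − P0) / P0 = (207.05 + 0.53 − 180.45) / 180.45 = 27.13 / 180.45 = 15.0346%
MRP = 10.73% − 3.40% = 7.33%
CAPM required = R_f + β·MRP = 3.40% + 0.948 × 7.33% = 10.34884%
α = realised − required = 15.0346% − 10.34884% = +4.69%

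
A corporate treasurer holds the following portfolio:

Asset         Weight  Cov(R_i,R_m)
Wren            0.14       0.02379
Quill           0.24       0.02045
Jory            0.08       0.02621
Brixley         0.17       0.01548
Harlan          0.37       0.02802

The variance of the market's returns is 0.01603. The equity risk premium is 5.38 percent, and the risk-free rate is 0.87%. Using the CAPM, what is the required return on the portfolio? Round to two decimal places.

β_Wren = 0.02379 / 0.01603 = 1.4841
β_Quill = 0.02045 / 0.01603 = 1.2757
β_Jory = 0.02621 / 0.01603 = 1.6351
β_Brixley = 0.01548 / 0.01603 = 0.9657
β_Harlan = 0.02802 / 0.01603 = 1.7480
β_P = Σ w_i β_i = 0.14×1.4841 + 0.24×1.2757 + 0.08×1.6351 + 0.17×0.9657 + 0.37×1.7480 = 1.4557
E(R_P) = R_f + β_P × MRP = 0.87% + 1.4557 × 5.38% = 8.70%

8.70%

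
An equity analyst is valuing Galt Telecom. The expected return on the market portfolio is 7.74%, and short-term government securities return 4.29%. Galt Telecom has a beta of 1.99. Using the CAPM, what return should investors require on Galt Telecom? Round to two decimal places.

11.16%

Market risk premium = E(R_m) − R_f = 7.74% − 4.29% = 3.45%
E(R) = R_f + β × MRP = 4.29% + 1.99 × 3.45% = 11.16%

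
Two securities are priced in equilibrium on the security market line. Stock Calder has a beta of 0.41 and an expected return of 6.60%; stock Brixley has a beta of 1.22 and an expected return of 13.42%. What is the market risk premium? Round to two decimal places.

8.42%

Both satisfy E(R) = R_f + β·MRP, so the slope of the SML is
MRP = (13.42% − 6.60%) / (1.22 − 0.41) = 6.82% / 0.81 = 8.4198%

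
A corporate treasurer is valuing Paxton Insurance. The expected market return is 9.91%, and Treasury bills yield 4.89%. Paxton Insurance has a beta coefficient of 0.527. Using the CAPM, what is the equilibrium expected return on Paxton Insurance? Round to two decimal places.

7.54%

Market risk premium = E(R_m) − R_f = 9.91% − 4.89% = 5.02%
E(R) = R_f + β × MRP = 4.89% + 0.527 × 5.02% = 7.54%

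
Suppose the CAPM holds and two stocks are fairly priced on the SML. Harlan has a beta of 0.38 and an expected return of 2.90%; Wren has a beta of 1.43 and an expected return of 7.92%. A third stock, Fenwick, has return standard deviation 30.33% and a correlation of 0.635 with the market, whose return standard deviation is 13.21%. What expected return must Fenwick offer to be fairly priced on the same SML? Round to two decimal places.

MRP = (7.92% − 2.90%) / (1.43 − 0.38) = 4.7810%
R_f = 2.90% − 0.38 × 4.7810% = 1.0832%
β_Fenwick = ρ·σ_i/σ_m = 0.635 × 30.33 / 13.21 = 1.4580
E(R_Fenwick) = R_f + β × MRP = 1.0832% + 1.4580 × 4.7810% = 8.05%

8.05%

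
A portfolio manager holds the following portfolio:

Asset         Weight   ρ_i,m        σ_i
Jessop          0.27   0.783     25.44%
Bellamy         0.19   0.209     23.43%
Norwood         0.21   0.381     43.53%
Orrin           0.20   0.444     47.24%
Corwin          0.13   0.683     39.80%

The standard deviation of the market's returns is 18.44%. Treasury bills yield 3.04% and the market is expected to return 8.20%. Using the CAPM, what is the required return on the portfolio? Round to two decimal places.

7.94%

β_Jessop = 0.783 × 25.44% / 18.44% = 1.0802
β_Bellamy = 0.209 × 23.43% / 18.44% = 0.2656
β_Norwood = 0.381 × 43.53% / 18.44% = 0.8994
β_Orrin = 0.444 × 47.24% / 18.44% = 1.1374
β_Corwin = 0.683 × 39.80% / 18.44% = 1.4742
β_P = Σ w_i β_i = 0.27×1.0802 + 0.19×0.2656 + 0.21×0.8994 + 0.20×1.1374 + 0.13×1.4742 = 0.9501
MRP = 8.20% − 3.04% = 5.16%
E(R_P) = R_f + β_P × MRP = 3.04% + 0.9501 × 5.16% = 7.94%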